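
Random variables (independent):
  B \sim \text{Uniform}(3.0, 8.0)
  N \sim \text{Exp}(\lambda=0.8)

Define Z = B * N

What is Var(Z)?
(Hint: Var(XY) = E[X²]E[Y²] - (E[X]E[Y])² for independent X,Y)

Var(XY) = E[X²]E[Y²] - (E[X]E[Y])²
E[B] = 5.5, Var(B) = 2.0833333
E[N] = 1.25, Var(N) = 1.5625
E[B²] = 2.0833333 + 5.5² = 32.333333
E[N²] = 1.5625 + 1.25² = 3.125
Var(Z) = 32.333333*3.125 - (5.5*1.25)²
= 101.04167 - 47.265625 = 53.776042

53.776042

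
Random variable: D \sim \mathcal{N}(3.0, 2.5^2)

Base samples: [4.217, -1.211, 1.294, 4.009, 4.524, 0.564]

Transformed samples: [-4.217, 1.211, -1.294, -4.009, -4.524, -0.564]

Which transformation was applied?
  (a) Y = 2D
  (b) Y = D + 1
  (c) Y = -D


Checking option (c) Y = -D:
  D = 4.217 -> Y = -4.217 ✓
  D = -1.211 -> Y = 1.211 ✓
  D = 1.294 -> Y = -1.294 ✓
All samples match this transformation.

(c) -D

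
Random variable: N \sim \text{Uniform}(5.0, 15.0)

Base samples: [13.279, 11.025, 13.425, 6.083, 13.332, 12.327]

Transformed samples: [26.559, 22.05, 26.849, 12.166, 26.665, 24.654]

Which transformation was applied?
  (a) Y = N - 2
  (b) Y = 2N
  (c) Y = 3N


Checking option (b) Y = 2N:
  N = 13.279 -> Y = 26.559 ✓
  N = 11.025 -> Y = 22.05 ✓
  N = 13.425 -> Y = 26.849 ✓
All samples match this transformation.

(b) 2N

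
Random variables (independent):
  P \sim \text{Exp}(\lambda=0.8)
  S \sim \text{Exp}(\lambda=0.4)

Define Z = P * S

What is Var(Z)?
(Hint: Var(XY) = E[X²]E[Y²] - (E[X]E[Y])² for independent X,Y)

Var(XY) = E[X²]E[Y²] - (E[X]E[Y])²
E[P] = 1.25, Var(P) = 1.5625
E[S] = 2.5, Var(S) = 6.25
E[P²] = 1.5625 + 1.25² = 3.125
E[S²] = 6.25 + 2.5² = 12.5
Var(Z) = 3.125*12.5 - (1.25*2.5)²
= 39.0625 - 9.765625 = 29.296875

29.296875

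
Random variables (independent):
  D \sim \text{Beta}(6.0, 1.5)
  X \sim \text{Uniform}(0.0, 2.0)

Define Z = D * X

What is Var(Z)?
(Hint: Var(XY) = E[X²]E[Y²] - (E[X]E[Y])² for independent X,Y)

Var(XY) = E[X²]E[Y²] - (E[X]E[Y])²
E[D] = 0.8, Var(D) = 0.018823529
E[X] = 1, Var(X) = 0.33333333
E[D²] = 0.018823529 + 0.8² = 0.65882353
E[X²] = 0.33333333 + 1² = 1.3333333
Var(Z) = 0.65882353*1.3333333 - (0.8*1)²
= 0.87843137 - 0.64 = 0.23843137

0.23843137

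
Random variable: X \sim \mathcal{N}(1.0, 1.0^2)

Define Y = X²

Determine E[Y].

Using E[X²] = Var(X) + (E[X])²:
E[X] = 1
Var(X) = 1.0^2 = 1
E[X²] = 1 + 1² = 1 + 1 = 2

2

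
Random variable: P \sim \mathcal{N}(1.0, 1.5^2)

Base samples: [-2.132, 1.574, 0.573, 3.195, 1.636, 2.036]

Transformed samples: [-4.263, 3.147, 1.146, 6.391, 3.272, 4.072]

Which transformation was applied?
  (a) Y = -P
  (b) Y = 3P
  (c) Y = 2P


Checking option (c) Y = 2P:
  P = -2.132 -> Y = -4.263 ✓
  P = 1.574 -> Y = 3.147 ✓
  P = 0.573 -> Y = 1.146 ✓
All samples match this transformation.

(c) 2P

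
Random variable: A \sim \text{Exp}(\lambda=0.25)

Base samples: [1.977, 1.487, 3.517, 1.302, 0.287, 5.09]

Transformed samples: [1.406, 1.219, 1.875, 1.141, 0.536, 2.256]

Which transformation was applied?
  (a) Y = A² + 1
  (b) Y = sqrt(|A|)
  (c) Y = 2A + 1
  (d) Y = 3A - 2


Checking option (b) Y = sqrt(|A|):
  A = 1.977 -> Y = 1.406 ✓
  A = 1.487 -> Y = 1.219 ✓
  A = 3.517 -> Y = 1.875 ✓
All samples match this transformation.

(b) sqrt(|A|)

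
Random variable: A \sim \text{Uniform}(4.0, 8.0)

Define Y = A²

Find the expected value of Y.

Using E[X²] = Var(X) + (E[X])²:
E[A] = 6
Var(A) = (8 - 4)^2/12 = 1.3333333
E[A²] = 1.3333333 + 6² = 1.3333333 + 36 = 37.333333

37.333333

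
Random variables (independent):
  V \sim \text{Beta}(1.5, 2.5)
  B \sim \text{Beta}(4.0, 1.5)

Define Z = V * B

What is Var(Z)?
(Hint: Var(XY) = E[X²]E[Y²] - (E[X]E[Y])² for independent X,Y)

Var(XY) = E[X²]E[Y²] - (E[X]E[Y])²
E[V] = 0.375, Var(V) = 0.046875
E[B] = 0.72727273, Var(B) = 0.03051494
E[V²] = 0.046875 + 0.375² = 0.1875
E[B²] = 0.03051494 + 0.72727273² = 0.55944056
Var(Z) = 0.1875*0.55944056 - (0.375*0.72727273)²
= 0.1048951 - 0.074380165 = 0.03051494

0.03051494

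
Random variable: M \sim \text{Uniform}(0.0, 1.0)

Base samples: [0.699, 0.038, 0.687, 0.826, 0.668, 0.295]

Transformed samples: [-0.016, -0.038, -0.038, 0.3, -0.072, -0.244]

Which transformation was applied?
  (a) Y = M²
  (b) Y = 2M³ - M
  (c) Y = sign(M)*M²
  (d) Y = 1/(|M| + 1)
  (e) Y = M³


Checking option (b) Y = 2M³ - M:
  M = 0.699 -> Y = -0.016 ✓
  M = 0.038 -> Y = -0.038 ✓
  M = 0.687 -> Y = -0.038 ✓
All samples match this transformation.

(b) 2M³ - M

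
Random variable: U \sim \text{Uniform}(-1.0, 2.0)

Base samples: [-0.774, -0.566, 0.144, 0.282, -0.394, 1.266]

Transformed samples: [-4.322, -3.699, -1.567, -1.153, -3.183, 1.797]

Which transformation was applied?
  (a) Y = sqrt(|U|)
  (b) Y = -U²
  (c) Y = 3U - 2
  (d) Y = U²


Checking option (c) Y = 3U - 2:
  U = -0.774 -> Y = -4.322 ✓
  U = -0.566 -> Y = -3.699 ✓
  U = 0.144 -> Y = -1.567 ✓
All samples match this transformation.

(c) 3U - 2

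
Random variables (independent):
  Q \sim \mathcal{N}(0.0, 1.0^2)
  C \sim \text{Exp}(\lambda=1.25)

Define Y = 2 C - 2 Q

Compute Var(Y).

For independent RVs: Var(aX + bY) = a²Var(X) + b²Var(Y)
Var(Q) = 1
Var(C) = 0.64
Var(Y) = (-2)²*1 + 2²*0.64
= 4*1 + 4*0.64 = 6.56

6.56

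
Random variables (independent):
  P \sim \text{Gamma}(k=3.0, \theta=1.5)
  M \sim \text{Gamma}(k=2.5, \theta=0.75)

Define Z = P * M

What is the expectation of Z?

For independent RVs: E[XY] = E[X]*E[Y]
E[P] = 4.5
E[M] = 1.875
E[Z] = 4.5 * 1.875 = 8.4375

8.4375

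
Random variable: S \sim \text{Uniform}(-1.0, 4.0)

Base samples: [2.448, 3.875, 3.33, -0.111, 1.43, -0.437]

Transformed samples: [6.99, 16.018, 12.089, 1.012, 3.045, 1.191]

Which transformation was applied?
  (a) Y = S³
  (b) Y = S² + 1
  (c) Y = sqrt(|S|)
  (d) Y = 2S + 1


Checking option (b) Y = S² + 1:
  S = 2.448 -> Y = 6.99 ✓
  S = 3.875 -> Y = 16.018 ✓
  S = 3.33 -> Y = 12.089 ✓
All samples match this transformation.

(b) S² + 1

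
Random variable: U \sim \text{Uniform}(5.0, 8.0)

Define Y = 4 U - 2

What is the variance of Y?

For Y = aU + b: Var(Y) = a² * Var(U)
Var(U) = (8 - 5)^2/12 = 0.75
Var(Y) = 4² * 0.75 = 16 * 0.75 = 12

12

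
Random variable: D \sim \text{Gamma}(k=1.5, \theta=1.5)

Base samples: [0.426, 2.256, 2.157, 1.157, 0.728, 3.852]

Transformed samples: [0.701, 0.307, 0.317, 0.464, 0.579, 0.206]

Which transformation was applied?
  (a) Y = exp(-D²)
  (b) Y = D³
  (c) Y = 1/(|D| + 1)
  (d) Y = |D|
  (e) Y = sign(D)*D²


Checking option (c) Y = 1/(|D| + 1):
  D = 0.426 -> Y = 0.701 ✓
  D = 2.256 -> Y = 0.307 ✓
  D = 2.157 -> Y = 0.317 ✓
All samples match this transformation.

(c) 1/(|D| + 1)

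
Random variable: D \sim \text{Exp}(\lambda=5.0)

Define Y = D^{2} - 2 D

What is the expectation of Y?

E[Y] = 1*E[D²] - 2*E[D]
E[D] = 0.2
E[D²] = Var(D) + (E[D])² = 0.04 + 0.04 = 0.08
E[Y] = 1*0.08 - 2*0.2 = -0.32

-0.32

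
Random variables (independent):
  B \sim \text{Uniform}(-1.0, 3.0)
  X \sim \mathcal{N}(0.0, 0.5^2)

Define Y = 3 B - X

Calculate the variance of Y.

For independent RVs: Var(aX + bY) = a²Var(X) + b²Var(Y)
Var(B) = 1.3333333
Var(X) = 0.25
Var(Y) = 3²*1.3333333 + (-1)²*0.25
= 9*1.3333333 + 1*0.25 = 12.25

12.25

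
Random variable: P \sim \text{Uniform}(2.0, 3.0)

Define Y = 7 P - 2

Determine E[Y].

For Y = 7P - 2:
E[Y] = 7 * E[P] - 2
E[P] = (2 + 3)/2 = 2.5
E[Y] = 7 * 2.5 - 2 = 15.5

15.5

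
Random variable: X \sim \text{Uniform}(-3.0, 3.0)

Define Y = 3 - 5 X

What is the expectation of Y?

For Y = -5X + 3:
E[Y] = -5 * E[X] + 3
E[X] = (-3 + 3)/2 = 0
E[Y] = -5 * 0 + 3 = 3

3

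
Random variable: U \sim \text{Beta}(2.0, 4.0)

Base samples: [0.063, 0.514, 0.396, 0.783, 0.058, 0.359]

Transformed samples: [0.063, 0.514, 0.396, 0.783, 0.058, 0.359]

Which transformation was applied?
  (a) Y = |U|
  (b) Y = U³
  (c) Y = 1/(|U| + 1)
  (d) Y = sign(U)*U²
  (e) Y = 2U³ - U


Checking option (a) Y = |U|:
  U = 0.063 -> Y = 0.063 ✓
  U = 0.514 -> Y = 0.514 ✓
  U = 0.396 -> Y = 0.396 ✓
All samples match this transformation.

(a) |U|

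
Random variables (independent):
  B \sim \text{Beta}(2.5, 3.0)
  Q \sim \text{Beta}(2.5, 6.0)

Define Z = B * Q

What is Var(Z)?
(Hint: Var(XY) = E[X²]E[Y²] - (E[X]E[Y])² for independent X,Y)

Var(XY) = E[X²]E[Y²] - (E[X]E[Y])²
E[B] = 0.45454545, Var(B) = 0.038143675
E[Q] = 0.29411765, Var(Q) = 0.021853943
E[B²] = 0.038143675 + 0.45454545² = 0.24475524
E[Q²] = 0.021853943 + 0.29411765² = 0.10835913
Var(Z) = 0.24475524*0.10835913 - (0.45454545*0.29411765)²
= 0.026521466 - 0.017872973 = 0.0086484929

0.0086484929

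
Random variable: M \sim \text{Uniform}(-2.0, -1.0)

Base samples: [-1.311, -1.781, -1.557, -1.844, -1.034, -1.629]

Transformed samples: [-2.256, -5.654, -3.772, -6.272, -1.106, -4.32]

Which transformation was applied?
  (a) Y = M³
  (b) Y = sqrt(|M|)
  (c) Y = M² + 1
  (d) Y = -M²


Checking option (a) Y = M³:
  M = -1.311 -> Y = -2.256 ✓
  M = -1.781 -> Y = -5.654 ✓
  M = -1.557 -> Y = -3.772 ✓
All samples match this transformation.

(a) M³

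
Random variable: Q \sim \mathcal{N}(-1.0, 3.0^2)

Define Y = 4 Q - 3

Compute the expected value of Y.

For Y = 4Q - 3:
E[Y] = 4 * E[Q] - 3
E[Q] = -1.0 = -1
E[Y] = 4 * (-1) - 3 = -7

-7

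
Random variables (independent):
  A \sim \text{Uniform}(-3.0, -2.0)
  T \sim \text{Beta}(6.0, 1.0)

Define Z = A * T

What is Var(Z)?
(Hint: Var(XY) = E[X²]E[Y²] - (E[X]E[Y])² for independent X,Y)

Var(XY) = E[X²]E[Y²] - (E[X]E[Y])²
E[A] = -2.5, Var(A) = 0.083333333
E[T] = 0.85714286, Var(T) = 0.015306122
E[A²] = 0.083333333 + (-2.5)² = 6.3333333
E[T²] = 0.015306122 + 0.85714286² = 0.75
Var(Z) = 6.3333333*0.75 - (-2.5*0.85714286)²
= 4.75 - 4.5918367 = 0.15816327

0.15816327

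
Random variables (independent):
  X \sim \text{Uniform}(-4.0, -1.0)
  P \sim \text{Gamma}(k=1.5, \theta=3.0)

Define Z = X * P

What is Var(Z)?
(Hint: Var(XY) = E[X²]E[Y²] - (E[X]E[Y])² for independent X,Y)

Var(XY) = E[X²]E[Y²] - (E[X]E[Y])²
E[X] = -2.5, Var(X) = 0.75
E[P] = 4.5, Var(P) = 13.5
E[X²] = 0.75 + (-2.5)² = 7
E[P²] = 13.5 + 4.5² = 33.75
Var(Z) = 7*33.75 - (-2.5*4.5)²
= 236.25 - 126.5625 = 109.6875

109.6875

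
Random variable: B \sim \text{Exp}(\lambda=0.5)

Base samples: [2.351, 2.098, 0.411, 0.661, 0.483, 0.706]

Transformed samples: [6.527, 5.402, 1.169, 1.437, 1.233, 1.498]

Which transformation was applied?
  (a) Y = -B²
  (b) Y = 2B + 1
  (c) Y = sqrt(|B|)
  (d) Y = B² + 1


Checking option (d) Y = B² + 1:
  B = 2.351 -> Y = 6.527 ✓
  B = 2.098 -> Y = 5.402 ✓
  B = 0.411 -> Y = 1.169 ✓
All samples match this transformation.

(d) B² + 1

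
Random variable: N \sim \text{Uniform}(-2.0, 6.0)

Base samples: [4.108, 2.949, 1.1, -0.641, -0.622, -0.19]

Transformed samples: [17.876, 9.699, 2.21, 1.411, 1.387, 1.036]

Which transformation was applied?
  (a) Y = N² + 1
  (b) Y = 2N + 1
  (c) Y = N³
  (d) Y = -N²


Checking option (a) Y = N² + 1:
  N = 4.108 -> Y = 17.876 ✓
  N = 2.949 -> Y = 9.699 ✓
  N = 1.1 -> Y = 2.21 ✓
All samples match this transformation.

(a) N² + 1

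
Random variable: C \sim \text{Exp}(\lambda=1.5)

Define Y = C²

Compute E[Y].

Using E[X²] = Var(X) + (E[X])²:
E[C] = 0.66666667
Var(C) = 1/1.5^2 = 0.44444444
E[C²] = 0.44444444 + 0.66666667² = 0.44444444 + 0.44444444 = 0.88888889

0.88888889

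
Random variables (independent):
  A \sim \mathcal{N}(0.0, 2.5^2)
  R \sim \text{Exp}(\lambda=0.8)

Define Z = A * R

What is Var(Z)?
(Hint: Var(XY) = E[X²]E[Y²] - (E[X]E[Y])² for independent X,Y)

Var(XY) = E[X²]E[Y²] - (E[X]E[Y])²
E[A] = 0, Var(A) = 6.25
E[R] = 1.25, Var(R) = 1.5625
E[A²] = 6.25 + 0² = 6.25
E[R²] = 1.5625 + 1.25² = 3.125
Var(Z) = 6.25*3.125 - (0*1.25)²
= 19.53125 - 0 = 19.53125

19.53125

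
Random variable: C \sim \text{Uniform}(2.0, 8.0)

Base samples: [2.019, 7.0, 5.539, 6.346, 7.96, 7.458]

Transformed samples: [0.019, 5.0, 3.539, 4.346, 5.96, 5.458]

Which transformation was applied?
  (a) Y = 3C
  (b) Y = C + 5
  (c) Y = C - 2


Checking option (c) Y = C - 2:
  C = 2.019 -> Y = 0.019 ✓
  C = 7.0 -> Y = 5.0 ✓
  C = 5.539 -> Y = 3.539 ✓
All samples match this transformation.

(c) C - 2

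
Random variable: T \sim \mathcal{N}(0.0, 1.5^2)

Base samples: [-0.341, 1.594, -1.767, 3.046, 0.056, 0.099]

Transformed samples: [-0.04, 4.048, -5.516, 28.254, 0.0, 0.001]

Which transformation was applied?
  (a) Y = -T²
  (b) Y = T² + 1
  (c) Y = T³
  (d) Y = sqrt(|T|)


Checking option (c) Y = T³:
  T = -0.341 -> Y = -0.04 ✓
  T = 1.594 -> Y = 4.048 ✓
  T = -1.767 -> Y = -5.516 ✓
All samples match this transformation.

(c) T³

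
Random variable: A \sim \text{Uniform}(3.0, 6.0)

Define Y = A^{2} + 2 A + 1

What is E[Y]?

E[Y] = 1*E[A²] + 2*E[A] + 1
E[A] = 4.5
E[A²] = Var(A) + (E[A])² = 0.75 + 20.25 = 21
E[Y] = 1*21 + 2*4.5 + 1 = 31

31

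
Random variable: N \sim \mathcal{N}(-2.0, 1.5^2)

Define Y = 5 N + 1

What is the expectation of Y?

For Y = 5N + 1:
E[Y] = 5 * E[N] + 1
E[N] = -2.0 = -2
E[Y] = 5 * (-2) + 1 = -9

-9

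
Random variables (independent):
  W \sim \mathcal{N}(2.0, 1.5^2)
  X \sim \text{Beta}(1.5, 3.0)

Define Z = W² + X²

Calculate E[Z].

E[Z] = E[W²] + E[X²]
E[W²] = Var(W) + E[W]² = 2.25 + 4 = 6.25
E[X²] = Var(X) + E[X]² = 0.04040404 + 0.11111111 = 0.15151515
E[Z] = 6.25 + 0.15151515 = 6.4015152

6.4015152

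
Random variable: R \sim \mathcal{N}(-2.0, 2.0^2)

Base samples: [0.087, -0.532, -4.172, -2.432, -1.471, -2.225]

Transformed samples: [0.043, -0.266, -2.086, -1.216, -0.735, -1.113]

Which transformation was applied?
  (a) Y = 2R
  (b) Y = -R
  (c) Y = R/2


Checking option (c) Y = R/2:
  R = 0.087 -> Y = 0.043 ✓
  R = -0.532 -> Y = -0.266 ✓
  R = -4.172 -> Y = -2.086 ✓
All samples match this transformation.

(c) R/2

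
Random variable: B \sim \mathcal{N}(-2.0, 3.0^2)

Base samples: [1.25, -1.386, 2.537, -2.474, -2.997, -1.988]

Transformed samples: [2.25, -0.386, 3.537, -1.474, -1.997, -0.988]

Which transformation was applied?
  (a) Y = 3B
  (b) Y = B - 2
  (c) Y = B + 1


Checking option (c) Y = B + 1:
  B = 1.25 -> Y = 2.25 ✓
  B = -1.386 -> Y = -0.386 ✓
  B = 2.537 -> Y = 3.537 ✓
All samples match this transformation.

(c) B + 1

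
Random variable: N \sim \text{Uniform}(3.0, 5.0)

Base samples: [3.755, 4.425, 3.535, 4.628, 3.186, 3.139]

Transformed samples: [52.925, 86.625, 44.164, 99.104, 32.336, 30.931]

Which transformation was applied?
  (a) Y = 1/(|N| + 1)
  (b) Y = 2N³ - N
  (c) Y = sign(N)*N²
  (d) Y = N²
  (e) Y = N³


Checking option (e) Y = N³:
  N = 3.755 -> Y = 52.925 ✓
  N = 4.425 -> Y = 86.625 ✓
  N = 3.535 -> Y = 44.164 ✓
All samples match this transformation.

(e) N³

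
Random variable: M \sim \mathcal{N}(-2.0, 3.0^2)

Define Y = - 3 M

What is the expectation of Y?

For Y = -3M:
E[Y] = -3 * E[M]
E[M] = -2.0 = -2
E[Y] = -3 * (-2) = 6

6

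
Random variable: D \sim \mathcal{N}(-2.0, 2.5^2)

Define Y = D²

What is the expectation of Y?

E[D²] = Var(D) + (E[D])² = 6.25 + 4 = 10.25

10.25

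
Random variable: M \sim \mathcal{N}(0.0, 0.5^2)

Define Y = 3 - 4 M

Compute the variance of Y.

For Y = aM + b: Var(Y) = a² * Var(M)
Var(M) = 0.5^2 = 0.25
Var(Y) = (-4)² * 0.25 = 16 * 0.25 = 4

4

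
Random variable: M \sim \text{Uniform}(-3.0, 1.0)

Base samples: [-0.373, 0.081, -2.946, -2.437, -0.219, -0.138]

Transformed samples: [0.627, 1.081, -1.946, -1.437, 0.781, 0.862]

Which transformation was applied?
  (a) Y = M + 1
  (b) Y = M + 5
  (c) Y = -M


Checking option (a) Y = M + 1:
  M = -0.373 -> Y = 0.627 ✓
  M = 0.081 -> Y = 1.081 ✓
  M = -2.946 -> Y = -1.946 ✓
All samples match this transformation.

(a) M + 1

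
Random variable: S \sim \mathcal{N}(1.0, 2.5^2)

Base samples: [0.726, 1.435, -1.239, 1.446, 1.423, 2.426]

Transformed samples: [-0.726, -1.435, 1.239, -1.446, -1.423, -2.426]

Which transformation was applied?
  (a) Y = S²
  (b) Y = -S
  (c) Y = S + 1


Checking option (b) Y = -S:
  S = 0.726 -> Y = -0.726 ✓
  S = 1.435 -> Y = -1.435 ✓
  S = -1.239 -> Y = 1.239 ✓
All samples match this transformation.

(b) -S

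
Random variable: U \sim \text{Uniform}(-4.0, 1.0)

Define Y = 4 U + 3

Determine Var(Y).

For Y = aU + b: Var(Y) = a² * Var(U)
Var(U) = (1 + 4)^2/12 = 2.0833333
Var(Y) = 4² * 2.0833333 = 16 * 2.0833333 = 33.333333

33.333333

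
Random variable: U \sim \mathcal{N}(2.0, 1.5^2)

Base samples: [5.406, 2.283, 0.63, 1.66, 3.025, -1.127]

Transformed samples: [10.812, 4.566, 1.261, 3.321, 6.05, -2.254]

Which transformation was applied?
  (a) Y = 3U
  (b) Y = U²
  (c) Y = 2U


Checking option (c) Y = 2U:
  U = 5.406 -> Y = 10.812 ✓
  U = 2.283 -> Y = 4.566 ✓
  U = 0.63 -> Y = 1.261 ✓
All samples match this transformation.

(c) 2U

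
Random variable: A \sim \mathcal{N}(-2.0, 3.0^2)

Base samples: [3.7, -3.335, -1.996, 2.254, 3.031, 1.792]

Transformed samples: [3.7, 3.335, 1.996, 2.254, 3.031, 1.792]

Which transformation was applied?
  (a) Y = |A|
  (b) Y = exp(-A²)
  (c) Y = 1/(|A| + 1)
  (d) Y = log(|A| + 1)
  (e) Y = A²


Checking option (a) Y = |A|:
  A = 3.7 -> Y = 3.7 ✓
  A = -3.335 -> Y = 3.335 ✓
  A = -1.996 -> Y = 1.996 ✓
All samples match this transformation.

(a) |A|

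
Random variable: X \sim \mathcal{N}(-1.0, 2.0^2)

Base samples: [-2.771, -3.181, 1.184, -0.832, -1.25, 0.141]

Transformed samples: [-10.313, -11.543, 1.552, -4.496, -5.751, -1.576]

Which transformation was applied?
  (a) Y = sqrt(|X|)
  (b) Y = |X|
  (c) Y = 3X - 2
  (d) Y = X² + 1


Checking option (c) Y = 3X - 2:
  X = -2.771 -> Y = -10.313 ✓
  X = -3.181 -> Y = -11.543 ✓
  X = 1.184 -> Y = 1.552 ✓
All samples match this transformation.

(c) 3X - 2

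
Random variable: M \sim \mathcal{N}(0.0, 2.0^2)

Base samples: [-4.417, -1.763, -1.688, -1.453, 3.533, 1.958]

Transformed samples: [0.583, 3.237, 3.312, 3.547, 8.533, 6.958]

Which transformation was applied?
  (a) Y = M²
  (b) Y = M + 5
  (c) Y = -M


Checking option (b) Y = M + 5:
  M = -4.417 -> Y = 0.583 ✓
  M = -1.763 -> Y = 3.237 ✓
  M = -1.688 -> Y = 3.312 ✓
All samples match this transformation.

(b) M + 5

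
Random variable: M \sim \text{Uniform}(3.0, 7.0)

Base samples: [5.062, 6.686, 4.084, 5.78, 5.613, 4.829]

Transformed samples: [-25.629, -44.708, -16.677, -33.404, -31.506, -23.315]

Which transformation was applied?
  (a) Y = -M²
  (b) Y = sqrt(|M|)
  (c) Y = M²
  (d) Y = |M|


Checking option (a) Y = -M²:
  M = 5.062 -> Y = -25.629 ✓
  M = 6.686 -> Y = -44.708 ✓
  M = 4.084 -> Y = -16.677 ✓
All samples match this transformation.

(a) -M²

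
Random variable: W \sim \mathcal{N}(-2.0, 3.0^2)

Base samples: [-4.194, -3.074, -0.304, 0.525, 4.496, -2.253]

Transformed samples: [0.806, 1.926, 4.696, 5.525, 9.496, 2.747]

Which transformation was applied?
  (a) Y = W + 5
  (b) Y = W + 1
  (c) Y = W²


Checking option (a) Y = W + 5:
  W = -4.194 -> Y = 0.806 ✓
  W = -3.074 -> Y = 1.926 ✓
  W = -0.304 -> Y = 4.696 ✓
All samples match this transformation.

(a) W + 5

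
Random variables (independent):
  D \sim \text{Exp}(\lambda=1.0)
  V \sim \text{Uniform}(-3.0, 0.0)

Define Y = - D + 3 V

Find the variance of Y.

For independent RVs: Var(aX + bY) = a²Var(X) + b²Var(Y)
Var(D) = 1
Var(V) = 0.75
Var(Y) = (-1)²*1 + 3²*0.75
= 1*1 + 9*0.75 = 7.75

7.75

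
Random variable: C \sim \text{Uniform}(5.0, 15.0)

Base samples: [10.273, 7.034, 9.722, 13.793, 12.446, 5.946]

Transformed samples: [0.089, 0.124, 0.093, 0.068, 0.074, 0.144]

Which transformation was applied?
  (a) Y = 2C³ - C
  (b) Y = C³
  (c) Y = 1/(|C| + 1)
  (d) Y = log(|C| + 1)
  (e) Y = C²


Checking option (c) Y = 1/(|C| + 1):
  C = 10.273 -> Y = 0.089 ✓
  C = 7.034 -> Y = 0.124 ✓
  C = 9.722 -> Y = 0.093 ✓
All samples match this transformation.

(c) 1/(|C| + 1)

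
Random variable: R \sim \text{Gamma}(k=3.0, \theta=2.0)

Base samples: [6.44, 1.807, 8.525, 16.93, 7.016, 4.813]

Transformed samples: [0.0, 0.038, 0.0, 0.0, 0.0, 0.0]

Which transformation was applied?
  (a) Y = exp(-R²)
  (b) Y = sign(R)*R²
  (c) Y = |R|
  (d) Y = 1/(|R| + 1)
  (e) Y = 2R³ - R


Checking option (a) Y = exp(-R²):
  R = 6.44 -> Y = 0.0 ✓
  R = 1.807 -> Y = 0.038 ✓
  R = 8.525 -> Y = 0.0 ✓
All samples match this transformation.

(a) exp(-R²)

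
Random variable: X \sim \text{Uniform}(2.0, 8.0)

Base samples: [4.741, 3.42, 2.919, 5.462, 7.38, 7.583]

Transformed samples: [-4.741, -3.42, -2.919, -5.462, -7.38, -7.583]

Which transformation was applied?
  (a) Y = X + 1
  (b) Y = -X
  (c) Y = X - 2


Checking option (b) Y = -X:
  X = 4.741 -> Y = -4.741 ✓
  X = 3.42 -> Y = -3.42 ✓
  X = 2.919 -> Y = -2.919 ✓
All samples match this transformation.

(b) -X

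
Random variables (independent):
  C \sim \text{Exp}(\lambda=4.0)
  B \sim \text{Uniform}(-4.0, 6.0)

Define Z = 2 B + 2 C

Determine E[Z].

E[Z] = 2*E[C] + 2*E[B]
E[C] = 0.25
E[B] = 1
E[Z] = 2*0.25 + 2*1 = 2.5

2.5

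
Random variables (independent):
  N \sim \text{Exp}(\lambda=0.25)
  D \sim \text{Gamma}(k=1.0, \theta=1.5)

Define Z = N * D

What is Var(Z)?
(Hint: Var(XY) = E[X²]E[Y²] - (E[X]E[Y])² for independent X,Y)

Var(XY) = E[X²]E[Y²] - (E[X]E[Y])²
E[N] = 4, Var(N) = 16
E[D] = 1.5, Var(D) = 2.25
E[N²] = 16 + 4² = 32
E[D²] = 2.25 + 1.5² = 4.5
Var(Z) = 32*4.5 - (4*1.5)²
= 144 - 36 = 108

108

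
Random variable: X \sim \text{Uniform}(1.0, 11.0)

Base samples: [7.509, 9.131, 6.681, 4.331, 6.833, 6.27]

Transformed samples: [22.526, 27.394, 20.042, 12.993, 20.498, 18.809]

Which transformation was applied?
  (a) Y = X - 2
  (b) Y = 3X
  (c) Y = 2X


Checking option (b) Y = 3X:
  X = 7.509 -> Y = 22.526 ✓
  X = 9.131 -> Y = 27.394 ✓
  X = 6.681 -> Y = 20.042 ✓
All samples match this transformation.

(b) 3X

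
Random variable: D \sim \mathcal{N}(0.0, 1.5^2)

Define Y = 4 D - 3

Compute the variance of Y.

For Y = aD + b: Var(Y) = a² * Var(D)
Var(D) = 1.5^2 = 2.25
Var(Y) = 4² * 2.25 = 16 * 2.25 = 36

36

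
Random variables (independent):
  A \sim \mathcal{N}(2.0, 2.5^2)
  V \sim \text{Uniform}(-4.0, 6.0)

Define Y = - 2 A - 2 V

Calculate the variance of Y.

For independent RVs: Var(aX + bY) = a²Var(X) + b²Var(Y)
Var(A) = 6.25
Var(V) = 8.3333333
Var(Y) = (-2)²*6.25 + (-2)²*8.3333333
= 4*6.25 + 4*8.3333333 = 58.333333

58.333333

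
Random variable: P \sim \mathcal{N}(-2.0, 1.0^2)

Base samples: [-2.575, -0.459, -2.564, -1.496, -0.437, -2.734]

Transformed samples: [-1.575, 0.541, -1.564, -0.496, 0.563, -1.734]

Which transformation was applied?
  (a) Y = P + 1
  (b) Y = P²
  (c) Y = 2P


Checking option (a) Y = P + 1:
  P = -2.575 -> Y = -1.575 ✓
  P = -0.459 -> Y = 0.541 ✓
  P = -2.564 -> Y = -1.564 ✓
All samples match this transformation.

(a) P + 1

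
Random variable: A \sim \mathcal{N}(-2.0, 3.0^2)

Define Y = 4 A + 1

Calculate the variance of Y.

For Y = aA + b: Var(Y) = a² * Var(A)
Var(A) = 3.0^2 = 9
Var(Y) = 4² * 9 = 16 * 9 = 144

144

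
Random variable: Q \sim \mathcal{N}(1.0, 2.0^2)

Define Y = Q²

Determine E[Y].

Using E[X²] = Var(X) + (E[X])²:
E[Q] = 1
Var(Q) = 2.0^2 = 4
E[Q²] = 4 + 1² = 4 + 1 = 5

5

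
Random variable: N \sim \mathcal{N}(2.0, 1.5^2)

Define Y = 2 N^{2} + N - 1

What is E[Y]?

E[Y] = 2*E[N²] + 1*E[N] - 1
E[N] = 2
E[N²] = Var(N) + (E[N])² = 2.25 + 4 = 6.25
E[Y] = 2*6.25 + 1*2 - 1 = 13.5

13.5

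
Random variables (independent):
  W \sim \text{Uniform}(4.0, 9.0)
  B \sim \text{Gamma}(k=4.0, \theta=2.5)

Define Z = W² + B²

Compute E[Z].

E[Z] = E[W²] + E[B²]
E[W²] = Var(W) + E[W]² = 2.0833333 + 42.25 = 44.333333
E[B²] = Var(B) + E[B]² = 25 + 100 = 125
E[Z] = 44.333333 + 125 = 169.33333

169.33333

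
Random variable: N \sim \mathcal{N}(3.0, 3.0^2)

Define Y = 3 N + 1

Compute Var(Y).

For Y = aN + b: Var(Y) = a² * Var(N)
Var(N) = 3.0^2 = 9
Var(Y) = 3² * 9 = 9 * 9 = 81

81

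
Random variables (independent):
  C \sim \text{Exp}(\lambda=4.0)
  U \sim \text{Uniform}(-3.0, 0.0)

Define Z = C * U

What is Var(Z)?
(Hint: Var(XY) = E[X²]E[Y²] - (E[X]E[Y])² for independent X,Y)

Var(XY) = E[X²]E[Y²] - (E[X]E[Y])²
E[C] = 0.25, Var(C) = 0.0625
E[U] = -1.5, Var(U) = 0.75
E[C²] = 0.0625 + 0.25² = 0.125
E[U²] = 0.75 + (-1.5)² = 3
Var(Z) = 0.125*3 - (0.25*(-1.5))²
= 0.375 - 0.140625 = 0.234375

0.234375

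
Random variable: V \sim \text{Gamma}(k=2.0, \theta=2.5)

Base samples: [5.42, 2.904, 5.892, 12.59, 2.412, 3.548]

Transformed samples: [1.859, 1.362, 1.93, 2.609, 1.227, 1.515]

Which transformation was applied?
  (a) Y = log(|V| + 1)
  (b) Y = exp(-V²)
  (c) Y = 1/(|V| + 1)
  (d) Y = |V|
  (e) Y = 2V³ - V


Checking option (a) Y = log(|V| + 1):
  V = 5.42 -> Y = 1.859 ✓
  V = 2.904 -> Y = 1.362 ✓
  V = 5.892 -> Y = 1.93 ✓
All samples match this transformation.

(a) log(|V| + 1)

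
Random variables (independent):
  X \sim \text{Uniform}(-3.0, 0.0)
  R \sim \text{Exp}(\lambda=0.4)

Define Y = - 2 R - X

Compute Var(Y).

For independent RVs: Var(aX + bY) = a²Var(X) + b²Var(Y)
Var(X) = 0.75
Var(R) = 6.25
Var(Y) = (-1)²*0.75 + (-2)²*6.25
= 1*0.75 + 4*6.25 = 25.75

25.75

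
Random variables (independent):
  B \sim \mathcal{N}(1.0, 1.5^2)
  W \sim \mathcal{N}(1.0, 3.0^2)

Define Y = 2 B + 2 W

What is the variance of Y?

For independent RVs: Var(aX + bY) = a²Var(X) + b²Var(Y)
Var(B) = 2.25
Var(W) = 9
Var(Y) = 2²*2.25 + 2²*9
= 4*2.25 + 4*9 = 45

45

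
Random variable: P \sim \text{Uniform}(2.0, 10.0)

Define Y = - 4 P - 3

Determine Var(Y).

For Y = aP + b: Var(Y) = a² * Var(P)
Var(P) = (10 - 2)^2/12 = 5.3333333
Var(Y) = (-4)² * 5.3333333 = 16 * 5.3333333 = 85.333333

85.333333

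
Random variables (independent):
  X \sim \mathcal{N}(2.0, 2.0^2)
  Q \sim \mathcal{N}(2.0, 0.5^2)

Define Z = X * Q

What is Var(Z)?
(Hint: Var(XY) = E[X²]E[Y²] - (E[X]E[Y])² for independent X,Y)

Var(XY) = E[X²]E[Y²] - (E[X]E[Y])²
E[X] = 2, Var(X) = 4
E[Q] = 2, Var(Q) = 0.25
E[X²] = 4 + 2² = 8
E[Q²] = 0.25 + 2² = 4.25
Var(Z) = 8*4.25 - (2*2)²
= 34 - 16 = 18

18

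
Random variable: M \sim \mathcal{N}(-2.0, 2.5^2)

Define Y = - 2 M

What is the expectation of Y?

For Y = -2M:
E[Y] = -2 * E[M]
E[M] = -2.0 = -2
E[Y] = -2 * (-2) = 4

4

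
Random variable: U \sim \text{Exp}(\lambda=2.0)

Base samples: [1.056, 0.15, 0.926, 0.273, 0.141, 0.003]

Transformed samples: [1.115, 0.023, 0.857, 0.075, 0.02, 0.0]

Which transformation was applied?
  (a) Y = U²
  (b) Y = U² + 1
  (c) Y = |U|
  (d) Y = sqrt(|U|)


Checking option (a) Y = U²:
  U = 1.056 -> Y = 1.115 ✓
  U = 0.15 -> Y = 0.023 ✓
  U = 0.926 -> Y = 0.857 ✓
All samples match this transformation.

(a) U²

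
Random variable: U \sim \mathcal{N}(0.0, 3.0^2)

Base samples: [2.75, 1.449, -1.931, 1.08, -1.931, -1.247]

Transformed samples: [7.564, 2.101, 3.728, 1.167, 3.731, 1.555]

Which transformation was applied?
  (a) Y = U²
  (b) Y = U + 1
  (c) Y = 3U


Checking option (a) Y = U²:
  U = 2.75 -> Y = 7.564 ✓
  U = 1.449 -> Y = 2.101 ✓
  U = -1.931 -> Y = 3.728 ✓
All samples match this transformation.

(a) U²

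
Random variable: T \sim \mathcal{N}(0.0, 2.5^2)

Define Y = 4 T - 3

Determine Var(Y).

For Y = aT + b: Var(Y) = a² * Var(T)
Var(T) = 2.5^2 = 6.25
Var(Y) = 4² * 6.25 = 16 * 6.25 = 100

100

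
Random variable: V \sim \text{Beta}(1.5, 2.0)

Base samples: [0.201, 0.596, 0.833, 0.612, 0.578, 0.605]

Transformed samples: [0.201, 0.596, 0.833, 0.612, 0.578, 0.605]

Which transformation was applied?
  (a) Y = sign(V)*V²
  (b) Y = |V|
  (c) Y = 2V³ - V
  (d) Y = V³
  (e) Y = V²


Checking option (b) Y = |V|:
  V = 0.201 -> Y = 0.201 ✓
  V = 0.596 -> Y = 0.596 ✓
  V = 0.833 -> Y = 0.833 ✓
All samples match this transformation.

(b) |V|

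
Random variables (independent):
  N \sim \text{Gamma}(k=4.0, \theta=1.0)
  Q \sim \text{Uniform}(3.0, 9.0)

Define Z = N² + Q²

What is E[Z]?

E[Z] = E[N²] + E[Q²]
E[N²] = Var(N) + E[N]² = 4 + 16 = 20
E[Q²] = Var(Q) + E[Q]² = 3 + 36 = 39
E[Z] = 20 + 39 = 59

59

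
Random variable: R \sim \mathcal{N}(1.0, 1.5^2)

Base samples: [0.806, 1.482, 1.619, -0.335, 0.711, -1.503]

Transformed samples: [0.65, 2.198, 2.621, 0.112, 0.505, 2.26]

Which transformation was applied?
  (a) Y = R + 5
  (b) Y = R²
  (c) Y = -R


Checking option (b) Y = R²:
  R = 0.806 -> Y = 0.65 ✓
  R = 1.482 -> Y = 2.198 ✓
  R = 1.619 -> Y = 2.621 ✓
All samples match this transformation.

(b) R²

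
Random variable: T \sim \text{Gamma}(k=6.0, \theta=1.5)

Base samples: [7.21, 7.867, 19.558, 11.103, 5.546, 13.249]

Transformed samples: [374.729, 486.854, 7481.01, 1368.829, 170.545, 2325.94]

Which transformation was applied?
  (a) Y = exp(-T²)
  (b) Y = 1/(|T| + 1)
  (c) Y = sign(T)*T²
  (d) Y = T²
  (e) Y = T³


Checking option (e) Y = T³:
  T = 7.21 -> Y = 374.729 ✓
  T = 7.867 -> Y = 486.854 ✓
  T = 19.558 -> Y = 7481.01 ✓
All samples match this transformation.

(e) T³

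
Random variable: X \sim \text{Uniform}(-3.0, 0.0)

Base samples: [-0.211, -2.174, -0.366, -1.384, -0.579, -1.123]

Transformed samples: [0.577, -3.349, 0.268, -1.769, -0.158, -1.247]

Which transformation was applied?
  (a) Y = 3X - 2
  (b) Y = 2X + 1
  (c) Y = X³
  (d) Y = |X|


Checking option (b) Y = 2X + 1:
  X = -0.211 -> Y = 0.577 ✓
  X = -2.174 -> Y = -3.349 ✓
  X = -0.366 -> Y = 0.268 ✓
All samples match this transformation.

(b) 2X + 1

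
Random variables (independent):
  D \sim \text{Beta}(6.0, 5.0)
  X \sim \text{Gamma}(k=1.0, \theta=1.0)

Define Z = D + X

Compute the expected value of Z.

E[Z] = 1*E[D] + 1*E[X]
E[D] = 0.54545455
E[X] = 1
E[Z] = 1*0.54545455 + 1*1 = 1.5454545

1.5454545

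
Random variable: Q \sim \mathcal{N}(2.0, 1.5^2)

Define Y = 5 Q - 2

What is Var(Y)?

For Y = aQ + b: Var(Y) = a² * Var(Q)
Var(Q) = 1.5^2 = 2.25
Var(Y) = 5² * 2.25 = 25 * 2.25 = 56.25

56.25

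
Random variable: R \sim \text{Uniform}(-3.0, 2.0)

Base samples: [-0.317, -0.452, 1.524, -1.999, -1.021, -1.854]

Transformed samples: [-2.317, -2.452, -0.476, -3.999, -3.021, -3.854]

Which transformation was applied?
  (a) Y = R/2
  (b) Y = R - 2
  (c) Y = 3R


Checking option (b) Y = R - 2:
  R = -0.317 -> Y = -2.317 ✓
  R = -0.452 -> Y = -2.452 ✓
  R = 1.524 -> Y = -0.476 ✓
All samples match this transformation.

(b) R - 2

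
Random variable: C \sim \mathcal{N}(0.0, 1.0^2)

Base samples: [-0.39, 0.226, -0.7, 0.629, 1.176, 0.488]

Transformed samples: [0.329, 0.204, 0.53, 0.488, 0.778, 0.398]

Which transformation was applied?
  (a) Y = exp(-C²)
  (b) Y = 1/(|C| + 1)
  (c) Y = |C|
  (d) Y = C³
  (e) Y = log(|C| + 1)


Checking option (e) Y = log(|C| + 1):
  C = -0.39 -> Y = 0.329 ✓
  C = 0.226 -> Y = 0.204 ✓
  C = -0.7 -> Y = 0.53 ✓
All samples match this transformation.

(e) log(|C| + 1)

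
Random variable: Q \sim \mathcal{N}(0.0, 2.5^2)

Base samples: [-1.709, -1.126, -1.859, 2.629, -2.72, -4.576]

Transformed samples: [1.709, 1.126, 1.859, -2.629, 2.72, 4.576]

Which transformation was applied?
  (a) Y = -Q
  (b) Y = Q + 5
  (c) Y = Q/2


Checking option (a) Y = -Q:
  Q = -1.709 -> Y = 1.709 ✓
  Q = -1.126 -> Y = 1.126 ✓
  Q = -1.859 -> Y = 1.859 ✓
All samples match this transformation.

(a) -Q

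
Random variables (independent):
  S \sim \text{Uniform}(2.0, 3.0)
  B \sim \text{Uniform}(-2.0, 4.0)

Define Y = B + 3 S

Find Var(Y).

For independent RVs: Var(aX + bY) = a²Var(X) + b²Var(Y)
Var(S) = 0.083333333
Var(B) = 3
Var(Y) = 3²*0.083333333 + 1²*3
= 9*0.083333333 + 1*3 = 3.75

3.75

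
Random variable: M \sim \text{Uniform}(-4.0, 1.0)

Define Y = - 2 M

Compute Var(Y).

For Y = aM + b: Var(Y) = a² * Var(M)
Var(M) = (1 + 4)^2/12 = 2.0833333
Var(Y) = (-2)² * 2.0833333 = 4 * 2.0833333 = 8.3333333

8.3333333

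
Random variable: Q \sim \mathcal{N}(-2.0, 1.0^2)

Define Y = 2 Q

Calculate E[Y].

For Y = 2Q:
E[Y] = 2 * E[Q]
E[Q] = -2.0 = -2
E[Y] = 2 * (-2) = -4

-4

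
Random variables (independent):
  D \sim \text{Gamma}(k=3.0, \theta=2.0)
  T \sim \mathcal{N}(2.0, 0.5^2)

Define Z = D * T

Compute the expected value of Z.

For independent RVs: E[XY] = E[X]*E[Y]
E[D] = 6
E[T] = 2
E[Z] = 6 * 2 = 12

12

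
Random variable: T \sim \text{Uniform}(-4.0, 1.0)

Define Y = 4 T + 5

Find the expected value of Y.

For Y = 4T + 5:
E[Y] = 4 * E[T] + 5
E[T] = (-4 + 1)/2 = -1.5
E[Y] = 4 * (-1.5) + 5 = -1

-1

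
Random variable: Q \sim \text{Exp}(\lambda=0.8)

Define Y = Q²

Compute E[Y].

E[Q²] = Var(Q) + (E[Q])² = 1.5625 + 1.5625 = 3.125

3.125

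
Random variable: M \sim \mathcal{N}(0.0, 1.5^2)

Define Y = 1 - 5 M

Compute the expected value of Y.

For Y = -5M + 1:
E[Y] = -5 * E[M] + 1
E[M] = 0.0 = 0
E[Y] = -5 * 0 + 1 = 1

1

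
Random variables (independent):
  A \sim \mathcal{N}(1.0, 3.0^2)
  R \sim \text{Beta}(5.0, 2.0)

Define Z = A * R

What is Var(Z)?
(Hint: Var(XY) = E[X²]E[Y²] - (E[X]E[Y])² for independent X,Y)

Var(XY) = E[X²]E[Y²] - (E[X]E[Y])²
E[A] = 1, Var(A) = 9
E[R] = 0.71428571, Var(R) = 0.025510204
E[A²] = 9 + 1² = 10
E[R²] = 0.025510204 + 0.71428571² = 0.53571429
Var(Z) = 10*0.53571429 - (1*0.71428571)²
= 5.3571429 - 0.51020408 = 4.8469388

4.8469388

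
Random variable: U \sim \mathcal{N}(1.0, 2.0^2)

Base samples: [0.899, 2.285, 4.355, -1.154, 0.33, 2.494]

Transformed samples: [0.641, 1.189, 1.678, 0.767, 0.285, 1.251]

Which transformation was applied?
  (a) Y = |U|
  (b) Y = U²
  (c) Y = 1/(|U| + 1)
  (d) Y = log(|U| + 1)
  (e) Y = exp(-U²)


Checking option (d) Y = log(|U| + 1):
  U = 0.899 -> Y = 0.641 ✓
  U = 2.285 -> Y = 1.189 ✓
  U = 4.355 -> Y = 1.678 ✓
All samples match this transformation.

(d) log(|U| + 1)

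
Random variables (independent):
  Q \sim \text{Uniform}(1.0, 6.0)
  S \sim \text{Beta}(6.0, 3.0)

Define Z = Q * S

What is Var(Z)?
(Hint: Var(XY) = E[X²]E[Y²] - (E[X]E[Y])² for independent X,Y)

Var(XY) = E[X²]E[Y²] - (E[X]E[Y])²
E[Q] = 3.5, Var(Q) = 2.0833333
E[S] = 0.66666667, Var(S) = 0.022222222
E[Q²] = 2.0833333 + 3.5² = 14.333333
E[S²] = 0.022222222 + 0.66666667² = 0.46666667
Var(Z) = 14.333333*0.46666667 - (3.5*0.66666667)²
= 6.6888889 - 5.4444444 = 1.2444444

1.2444444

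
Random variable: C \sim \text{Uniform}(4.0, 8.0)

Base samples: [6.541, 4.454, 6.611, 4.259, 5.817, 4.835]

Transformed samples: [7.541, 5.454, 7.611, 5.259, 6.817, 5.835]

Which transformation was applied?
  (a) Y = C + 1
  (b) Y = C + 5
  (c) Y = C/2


Checking option (a) Y = C + 1:
  C = 6.541 -> Y = 7.541 ✓
  C = 4.454 -> Y = 5.454 ✓
  C = 6.611 -> Y = 7.611 ✓
All samples match this transformation.

(a) C + 1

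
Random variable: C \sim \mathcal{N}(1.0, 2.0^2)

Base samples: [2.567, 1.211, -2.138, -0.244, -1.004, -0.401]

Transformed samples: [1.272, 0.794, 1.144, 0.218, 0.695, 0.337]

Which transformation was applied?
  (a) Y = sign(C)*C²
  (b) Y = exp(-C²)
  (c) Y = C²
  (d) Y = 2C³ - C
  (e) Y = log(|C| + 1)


Checking option (e) Y = log(|C| + 1):
  C = 2.567 -> Y = 1.272 ✓
  C = 1.211 -> Y = 0.794 ✓
  C = -2.138 -> Y = 1.144 ✓
All samples match this transformation.

(e) log(|C| + 1)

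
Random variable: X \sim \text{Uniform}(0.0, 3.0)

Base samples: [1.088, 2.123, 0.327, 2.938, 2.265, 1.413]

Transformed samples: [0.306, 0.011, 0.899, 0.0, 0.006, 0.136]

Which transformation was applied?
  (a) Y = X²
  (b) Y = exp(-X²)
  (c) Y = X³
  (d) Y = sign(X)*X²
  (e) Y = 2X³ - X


Checking option (b) Y = exp(-X²):
  X = 1.088 -> Y = 0.306 ✓
  X = 2.123 -> Y = 0.011 ✓
  X = 0.327 -> Y = 0.899 ✓
All samples match this transformation.

(b) exp(-X²)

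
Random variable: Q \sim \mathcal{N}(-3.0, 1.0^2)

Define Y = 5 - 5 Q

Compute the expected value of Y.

For Y = -5Q + 5:
E[Y] = -5 * E[Q] + 5
E[Q] = -3.0 = -3
E[Y] = -5 * (-3) + 5 = 20

20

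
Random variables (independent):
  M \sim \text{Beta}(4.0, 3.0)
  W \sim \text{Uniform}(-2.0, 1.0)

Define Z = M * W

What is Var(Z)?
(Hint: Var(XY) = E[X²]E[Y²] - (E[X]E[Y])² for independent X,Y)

Var(XY) = E[X²]E[Y²] - (E[X]E[Y])²
E[M] = 0.57142857, Var(M) = 0.030612245
E[W] = -0.5, Var(W) = 0.75
E[M²] = 0.030612245 + 0.57142857² = 0.35714286
E[W²] = 0.75 + (-0.5)² = 1
Var(Z) = 0.35714286*1 - (0.57142857*(-0.5))²
= 0.35714286 - 0.081632653 = 0.2755102

0.2755102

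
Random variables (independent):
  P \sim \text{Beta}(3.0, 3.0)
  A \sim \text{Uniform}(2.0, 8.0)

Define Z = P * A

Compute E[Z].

For independent RVs: E[XY] = E[X]*E[Y]
E[P] = 0.5
E[A] = 5
E[Z] = 0.5 * 5 = 2.5

2.5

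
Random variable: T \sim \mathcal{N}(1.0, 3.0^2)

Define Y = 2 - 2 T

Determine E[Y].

For Y = -2T + 2:
E[Y] = -2 * E[T] + 2
E[T] = 1.0 = 1
E[Y] = -2 * 1 + 2 = 0

0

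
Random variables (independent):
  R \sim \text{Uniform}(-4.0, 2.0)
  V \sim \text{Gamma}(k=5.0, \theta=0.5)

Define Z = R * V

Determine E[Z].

For independent RVs: E[XY] = E[X]*E[Y]
E[R] = -1
E[V] = 2.5
E[Z] = -1 * 2.5 = -2.5

-2.5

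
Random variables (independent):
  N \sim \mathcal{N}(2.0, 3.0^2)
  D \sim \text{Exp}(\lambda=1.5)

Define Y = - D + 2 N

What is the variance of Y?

For independent RVs: Var(aX + bY) = a²Var(X) + b²Var(Y)
Var(N) = 9
Var(D) = 0.44444444
Var(Y) = 2²*9 + (-1)²*0.44444444
= 4*9 + 1*0.44444444 = 36.444444

36.444444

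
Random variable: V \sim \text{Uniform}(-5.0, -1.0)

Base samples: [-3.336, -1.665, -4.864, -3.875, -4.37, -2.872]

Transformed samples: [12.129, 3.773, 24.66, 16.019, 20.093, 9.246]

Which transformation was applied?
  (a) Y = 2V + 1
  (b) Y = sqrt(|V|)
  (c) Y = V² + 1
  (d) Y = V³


Checking option (c) Y = V² + 1:
  V = -3.336 -> Y = 12.129 ✓
  V = -1.665 -> Y = 3.773 ✓
  V = -4.864 -> Y = 24.66 ✓
All samples match this transformation.

(c) V² + 1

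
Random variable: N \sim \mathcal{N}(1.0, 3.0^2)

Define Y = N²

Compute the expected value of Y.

Using E[X²] = Var(X) + (E[X])²:
E[N] = 1
Var(N) = 3.0^2 = 9
E[N²] = 9 + 1² = 9 + 1 = 10

10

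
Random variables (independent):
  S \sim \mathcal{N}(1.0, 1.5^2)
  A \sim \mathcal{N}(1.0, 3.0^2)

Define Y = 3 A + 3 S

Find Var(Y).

For independent RVs: Var(aX + bY) = a²Var(X) + b²Var(Y)
Var(S) = 2.25
Var(A) = 9
Var(Y) = 3²*2.25 + 3²*9
= 9*2.25 + 9*9 = 101.25

101.25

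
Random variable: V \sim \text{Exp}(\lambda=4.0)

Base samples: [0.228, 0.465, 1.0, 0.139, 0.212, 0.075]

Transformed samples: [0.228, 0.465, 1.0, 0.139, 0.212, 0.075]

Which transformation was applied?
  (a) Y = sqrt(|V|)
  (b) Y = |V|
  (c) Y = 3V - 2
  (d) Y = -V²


Checking option (b) Y = |V|:
  V = 0.228 -> Y = 0.228 ✓
  V = 0.465 -> Y = 0.465 ✓
  V = 1.0 -> Y = 1.0 ✓
All samples match this transformation.

(b) |V|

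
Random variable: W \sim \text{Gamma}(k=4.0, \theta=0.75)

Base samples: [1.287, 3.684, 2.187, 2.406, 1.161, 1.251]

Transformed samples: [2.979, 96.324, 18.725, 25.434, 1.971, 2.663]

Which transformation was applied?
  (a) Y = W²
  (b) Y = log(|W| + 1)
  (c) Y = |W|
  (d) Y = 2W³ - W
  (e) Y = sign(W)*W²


Checking option (d) Y = 2W³ - W:
  W = 1.287 -> Y = 2.979 ✓
  W = 3.684 -> Y = 96.324 ✓
  W = 2.187 -> Y = 18.725 ✓
All samples match this transformation.

(d) 2W³ - W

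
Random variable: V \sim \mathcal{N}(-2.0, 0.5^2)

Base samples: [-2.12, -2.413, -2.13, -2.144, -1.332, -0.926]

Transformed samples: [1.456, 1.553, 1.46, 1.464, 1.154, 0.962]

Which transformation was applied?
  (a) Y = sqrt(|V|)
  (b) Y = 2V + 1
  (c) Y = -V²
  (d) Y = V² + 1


Checking option (a) Y = sqrt(|V|):
  V = -2.12 -> Y = 1.456 ✓
  V = -2.413 -> Y = 1.553 ✓
  V = -2.13 -> Y = 1.46 ✓
All samples match this transformation.

(a) sqrt(|V|)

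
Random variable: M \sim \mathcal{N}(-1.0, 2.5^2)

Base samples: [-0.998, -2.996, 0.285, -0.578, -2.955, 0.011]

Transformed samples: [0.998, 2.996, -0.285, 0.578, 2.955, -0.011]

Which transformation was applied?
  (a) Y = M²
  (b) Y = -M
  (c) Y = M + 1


Checking option (b) Y = -M:
  M = -0.998 -> Y = 0.998 ✓
  M = -2.996 -> Y = 2.996 ✓
  M = 0.285 -> Y = -0.285 ✓
All samples match this transformation.

(b) -M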